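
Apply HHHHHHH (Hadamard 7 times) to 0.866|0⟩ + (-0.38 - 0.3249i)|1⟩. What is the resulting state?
(0.3437 - 0.2297i)|0⟩ + (0.8811 + 0.2297i)|1⟩

H² = I, so H^7 = H: a single Hadamard. With (a, b) = (0.866, (-0.38 - 0.3249i)), H gives ((a + b)/√2, (a − b)/√2) = ((0.3437 - 0.2297i), (0.8811 + 0.2297i)).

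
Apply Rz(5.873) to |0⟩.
(-0.979 - 0.2037i)|0⟩

Rz(5.873) = [[e^(−iθ/2), 0], [0, e^(iθ/2)]] with e^(±iθ/2) = cos(θ/2) ± i·sin(θ/2); θ = 5.873, cos(θ/2) ≈ -0.979042, sin(θ/2) ≈ 0.203658.
With a = amp(|0⟩) = 1 and b = amp(|1⟩) = 0:
new amp(|0⟩) = (-0.979042 - 0.203658i)·a = (-0.979 - 0.2037i)
new amp(|1⟩) = (-0.979042 + 0.203658i)·b = 0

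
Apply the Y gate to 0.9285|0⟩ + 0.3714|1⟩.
-0.3714i|0⟩ + 0.9285i|1⟩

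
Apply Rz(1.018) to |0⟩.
(0.8732 - 0.4873i)|0⟩

Rz(1.018) = [[e^(−iθ/2), 0], [0, e^(iθ/2)]] with e^(±iθ/2) = cos(θ/2) ± i·sin(θ/2); θ = 1.018, cos(θ/2) ≈ 0.873232, sin(θ/2) ≈ 0.487304.
With a = amp(|0⟩) = 1 and b = amp(|1⟩) = 0:
new amp(|0⟩) = (0.873232 - 0.487304i)·a = (0.8732 - 0.4873i)
new amp(|1⟩) = (0.873232 + 0.487304i)·b = 0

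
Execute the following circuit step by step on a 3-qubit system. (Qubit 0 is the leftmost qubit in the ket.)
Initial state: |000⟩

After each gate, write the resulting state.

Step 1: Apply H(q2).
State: 1/√2|000⟩ + 1/√2|001⟩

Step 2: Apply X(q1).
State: 1/√2|010⟩ + 1/√2|011⟩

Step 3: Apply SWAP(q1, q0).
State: 1/√2|100⟩ + 1/√2|101⟩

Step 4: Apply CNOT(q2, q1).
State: 1/√2|100⟩ + 1/√2|111⟩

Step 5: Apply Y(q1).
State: -(1/√2)i|101⟩ + (1/√2)i|110⟩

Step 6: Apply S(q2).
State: 1/√2|101⟩ + (1/√2)i|110⟩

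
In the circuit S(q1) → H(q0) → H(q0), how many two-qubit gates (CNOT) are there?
0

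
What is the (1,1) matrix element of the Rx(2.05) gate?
0.5191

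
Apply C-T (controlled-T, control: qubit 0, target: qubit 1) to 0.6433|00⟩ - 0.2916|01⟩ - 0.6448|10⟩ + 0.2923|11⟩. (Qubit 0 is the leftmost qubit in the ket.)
0.6433|00⟩ - 0.2916|01⟩ - 0.6448|10⟩ + (0.2067 + 0.2067i)|11⟩

C-T leaves the control-|0⟩ kets |00⟩, |01⟩ unchanged and applies T to qubit 1 on the control-|1⟩ pair (|10⟩, |11⟩).
T = [[1, 0], [0, (1/√2 + (1/√2)i)]].
With a = amp(|10⟩) = -0.6448 and b = amp(|11⟩) = 0.2923:
new amp(|10⟩) = (1)·a = -0.6448
new amp(|11⟩) = (1/√2 + (1/√2)i)·b = (0.2067 + 0.2067i)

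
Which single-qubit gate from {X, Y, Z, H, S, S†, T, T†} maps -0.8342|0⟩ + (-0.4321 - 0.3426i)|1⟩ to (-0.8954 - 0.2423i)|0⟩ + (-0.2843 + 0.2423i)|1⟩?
H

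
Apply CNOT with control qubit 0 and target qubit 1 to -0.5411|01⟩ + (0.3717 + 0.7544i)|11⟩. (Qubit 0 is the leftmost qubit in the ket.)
-0.5411|01⟩ + (0.3717 + 0.7544i)|10⟩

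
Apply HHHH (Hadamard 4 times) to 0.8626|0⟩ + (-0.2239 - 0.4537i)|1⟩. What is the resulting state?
0.8626|0⟩ + (-0.2239 - 0.4537i)|1⟩

H² = I, so an even number of Hadamards cancels: H^4 = I and the state is unchanged.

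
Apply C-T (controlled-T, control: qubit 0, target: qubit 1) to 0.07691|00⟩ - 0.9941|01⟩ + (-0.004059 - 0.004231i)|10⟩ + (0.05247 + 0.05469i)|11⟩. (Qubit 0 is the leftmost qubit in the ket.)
0.07691|00⟩ - 0.9941|01⟩ + (-0.004059 - 0.004231i)|10⟩ + (-0.00157 + 0.07577i)|11⟩

C-T leaves the control-|0⟩ kets |00⟩, |01⟩ unchanged and applies T to qubit 1 on the control-|1⟩ pair (|10⟩, |11⟩).
T = [[1, 0], [0, (1/√2 + (1/√2)i)]].
With a = amp(|10⟩) = (-0.004059 - 0.004231i) and b = amp(|11⟩) = (0.05247 + 0.05469i):
new amp(|10⟩) = (1)·a = (-0.004059 - 0.004231i)
new amp(|11⟩) = (1/√2 + (1/√2)i)·b = (-0.00157 + 0.07577i)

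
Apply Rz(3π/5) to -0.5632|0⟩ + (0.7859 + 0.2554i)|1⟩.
(-0.331 + 0.4556i)|0⟩ + (0.2553 + 0.7859i)|1⟩

Rz(3π/5) = [[e^(−iθ/2), 0], [0, e^(iθ/2)]] with e^(±iθ/2) = cos(θ/2) ± i·sin(θ/2); θ = 3π/5, cos(θ/2) ≈ 0.587785, sin(θ/2) ≈ 0.809017.
With a = amp(|0⟩) = -0.5632 and b = amp(|1⟩) = (0.7859 + 0.2554i):
new amp(|0⟩) = (0.587785 - 0.809017i)·a = (-0.331 + 0.4556i)
new amp(|1⟩) = (0.587785 + 0.809017i)·b = (0.2553 + 0.7859i)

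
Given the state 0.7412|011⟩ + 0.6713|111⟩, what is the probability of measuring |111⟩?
0.4506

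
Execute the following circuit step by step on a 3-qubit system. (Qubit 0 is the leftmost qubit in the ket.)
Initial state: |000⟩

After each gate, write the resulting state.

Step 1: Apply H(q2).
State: 1/√2|000⟩ + 1/√2|001⟩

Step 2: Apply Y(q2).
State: -(1/√2)i|000⟩ + (1/√2)i|001⟩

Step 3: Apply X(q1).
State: -(1/√2)i|010⟩ + (1/√2)i|011⟩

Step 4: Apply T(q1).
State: (1/2 - (1/2)i)|010⟩ + (-1/2 + (1/2)i)|011⟩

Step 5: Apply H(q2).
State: (1/√2 - (1/√2)i)|011⟩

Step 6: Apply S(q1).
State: (1/√2 + (1/√2)i)|011⟩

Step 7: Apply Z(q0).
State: (1/√2 + (1/√2)i)|011⟩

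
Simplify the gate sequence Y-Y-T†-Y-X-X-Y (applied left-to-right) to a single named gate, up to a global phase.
T†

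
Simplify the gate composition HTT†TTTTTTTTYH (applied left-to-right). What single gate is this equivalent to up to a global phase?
Y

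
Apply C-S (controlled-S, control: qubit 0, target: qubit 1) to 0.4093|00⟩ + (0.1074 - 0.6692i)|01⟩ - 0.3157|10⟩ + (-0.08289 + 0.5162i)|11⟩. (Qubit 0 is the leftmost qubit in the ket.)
0.4093|00⟩ + (0.1074 - 0.6692i)|01⟩ - 0.3157|10⟩ + (-0.5162 - 0.08289i)|11⟩

C-S leaves the control-|0⟩ kets |00⟩, |01⟩ unchanged and applies S to qubit 1 on the control-|1⟩ pair (|10⟩, |11⟩).
S = [[1, 0], [0, i]].
With a = amp(|10⟩) = -0.3157 and b = amp(|11⟩) = (-0.08289 + 0.5162i):
new amp(|10⟩) = (1)·a = -0.3157
new amp(|11⟩) = (i)·b = (-0.5162 - 0.08289i)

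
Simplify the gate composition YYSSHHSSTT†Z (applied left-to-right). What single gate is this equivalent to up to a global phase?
Z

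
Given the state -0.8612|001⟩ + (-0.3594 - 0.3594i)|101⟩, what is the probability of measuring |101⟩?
0.2583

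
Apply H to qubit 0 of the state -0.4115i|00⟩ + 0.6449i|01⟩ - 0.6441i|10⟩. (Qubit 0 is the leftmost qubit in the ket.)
-0.7464i|00⟩ + 0.456i|01⟩ + 0.1645i|10⟩ + 0.456i|11⟩

H on qubit 0 mixes each pair of kets that differ only in qubit 0: amplitudes (a, b) of (|…0…⟩, |…1…⟩) become ((a + b)/√2, (a − b)/√2). Kets absent from the input have amplitude 0.
(|00⟩, |10⟩): (a, b) = (-0.4115i, -0.6441i) → (-0.7464i, 0.1645i)
(|01⟩, |11⟩): (a, b) = (0.6449i, 0) → (0.456i, 0.456i)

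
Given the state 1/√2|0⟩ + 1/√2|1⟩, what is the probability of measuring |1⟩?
1/2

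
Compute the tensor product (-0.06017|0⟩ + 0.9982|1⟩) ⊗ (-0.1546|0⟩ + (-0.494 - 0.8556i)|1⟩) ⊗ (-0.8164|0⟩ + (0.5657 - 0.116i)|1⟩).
-0.007594|000⟩ + (0.005262 - 0.001079i)|001⟩ + (-0.02427 - 0.04203i)|010⟩ + (0.02279 + 0.02568i)|011⟩ + 0.126|100⟩ + (-0.0873 + 0.0179i)|101⟩ + (0.4026 + 0.6973i)|110⟩ + (-0.378 - 0.4259i)|111⟩

amp(|b₁b₂…⟩) = product of the factor amplitudes for bits b₁, b₂, …; only kets whose every factor amplitude is nonzero survive.
|000⟩: (-0.06017)(-0.1546)(-0.8164) = -0.007594
|001⟩: (-0.06017)(-0.1546)(0.5657 - 0.116i) = (0.005262 - 0.001079i)
|010⟩: (-0.06017)(-0.494 - 0.8556i)(-0.8164) = (-0.02427 - 0.04203i)
|011⟩: (-0.06017)(-0.494 - 0.8556i)(0.5657 - 0.116i) = (0.02279 + 0.02568i)
|100⟩: (0.9982)(-0.1546)(-0.8164) = 0.126
|101⟩: (0.9982)(-0.1546)(0.5657 - 0.116i) = (-0.0873 + 0.0179i)
|110⟩: (0.9982)(-0.494 - 0.8556i)(-0.8164) = (0.4026 + 0.6973i)
|111⟩: (0.9982)(-0.494 - 0.8556i)(0.5657 - 0.116i) = (-0.378 - 0.4259i)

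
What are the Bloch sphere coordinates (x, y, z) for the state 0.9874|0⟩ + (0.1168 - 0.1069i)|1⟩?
(0.2307, -0.2111, 0.9499)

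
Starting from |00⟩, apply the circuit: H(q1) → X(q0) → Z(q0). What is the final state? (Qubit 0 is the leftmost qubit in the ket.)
-1/√2|10⟩ - 1/√2|11⟩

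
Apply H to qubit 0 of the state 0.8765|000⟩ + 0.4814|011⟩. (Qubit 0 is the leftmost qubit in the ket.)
0.6198|000⟩ + 0.3404|011⟩ + 0.6198|100⟩ + 0.3404|111⟩

H on qubit 0 mixes each pair of kets that differ only in qubit 0: amplitudes (a, b) of (|…0…⟩, |…1…⟩) become ((a + b)/√2, (a − b)/√2). Kets absent from the input have amplitude 0.
(|000⟩, |100⟩): (a, b) = (0.8765, 0) → (0.6198, 0.6198)
(|011⟩, |111⟩): (a, b) = (0.4814, 0) → (0.3404, 0.3404)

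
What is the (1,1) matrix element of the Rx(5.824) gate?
-0.9738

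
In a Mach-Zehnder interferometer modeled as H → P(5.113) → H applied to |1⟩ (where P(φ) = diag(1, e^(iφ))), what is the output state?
(0.305 + 0.4604i)|0⟩ + (0.695 - 0.4604i)|1⟩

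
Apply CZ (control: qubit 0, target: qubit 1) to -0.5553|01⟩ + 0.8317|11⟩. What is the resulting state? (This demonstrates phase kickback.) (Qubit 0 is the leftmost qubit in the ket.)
-0.5553|01⟩ - 0.8317|11⟩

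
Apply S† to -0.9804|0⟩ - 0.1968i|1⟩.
-0.9804|0⟩ - 0.1968|1⟩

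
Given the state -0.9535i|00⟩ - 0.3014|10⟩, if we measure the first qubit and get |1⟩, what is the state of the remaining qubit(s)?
-|0⟩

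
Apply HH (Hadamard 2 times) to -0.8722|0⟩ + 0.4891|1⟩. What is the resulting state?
-0.8722|0⟩ + 0.4891|1⟩

H² = I, so an even number of Hadamards cancels: H^2 = I and the state is unchanged.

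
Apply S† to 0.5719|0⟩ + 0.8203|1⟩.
0.5719|0⟩ - 0.8203i|1⟩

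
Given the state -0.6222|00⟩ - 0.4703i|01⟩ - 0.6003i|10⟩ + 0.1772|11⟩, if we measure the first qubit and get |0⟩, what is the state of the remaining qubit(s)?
-0.7977|0⟩ - 0.603i|1⟩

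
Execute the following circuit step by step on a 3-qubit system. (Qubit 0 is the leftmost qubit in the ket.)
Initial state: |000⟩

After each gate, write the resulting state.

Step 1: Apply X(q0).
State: |100⟩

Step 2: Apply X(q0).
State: |000⟩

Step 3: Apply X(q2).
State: |001⟩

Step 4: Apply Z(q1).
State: |001⟩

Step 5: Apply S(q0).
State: |001⟩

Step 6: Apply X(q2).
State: |000⟩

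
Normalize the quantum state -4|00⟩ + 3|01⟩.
-0.8|00⟩ + 0.6|01⟩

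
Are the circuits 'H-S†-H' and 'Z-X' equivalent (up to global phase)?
No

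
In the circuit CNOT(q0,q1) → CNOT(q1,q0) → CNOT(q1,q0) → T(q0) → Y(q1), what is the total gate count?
5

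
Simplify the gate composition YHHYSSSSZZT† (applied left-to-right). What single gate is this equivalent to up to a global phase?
T†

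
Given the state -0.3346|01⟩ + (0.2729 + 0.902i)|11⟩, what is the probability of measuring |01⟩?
0.112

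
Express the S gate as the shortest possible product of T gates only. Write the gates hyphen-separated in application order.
T-T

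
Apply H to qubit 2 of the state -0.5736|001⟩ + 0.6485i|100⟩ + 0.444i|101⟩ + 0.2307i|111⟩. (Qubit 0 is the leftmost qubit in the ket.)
-0.4056|000⟩ + 0.4056|001⟩ + 0.7725i|100⟩ + 0.1446i|101⟩ + 0.1631i|110⟩ - 0.1631i|111⟩

H on qubit 2 mixes each pair of kets that differ only in qubit 2: amplitudes (a, b) of (|…0…⟩, |…1…⟩) become ((a + b)/√2, (a − b)/√2). Kets absent from the input have amplitude 0.
(|000⟩, |001⟩): (a, b) = (0, -0.5736) → (-0.4056, 0.4056)
(|100⟩, |101⟩): (a, b) = (0.6485i, 0.444i) → (0.7725i, 0.1446i)
(|110⟩, |111⟩): (a, b) = (0, 0.2307i) → (0.1631i, -0.1631i)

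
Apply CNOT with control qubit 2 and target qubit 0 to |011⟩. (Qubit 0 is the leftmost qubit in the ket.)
|111⟩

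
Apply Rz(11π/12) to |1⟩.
(0.1305 + 0.9914i)|1⟩

Rz(11π/12) = [[e^(−iθ/2), 0], [0, e^(iθ/2)]] with e^(±iθ/2) = cos(θ/2) ± i·sin(θ/2); θ = 11π/12, cos(θ/2) ≈ 0.130526, sin(θ/2) ≈ 0.991445.
With a = amp(|0⟩) = 0 and b = amp(|1⟩) = 1:
new amp(|0⟩) = (0.130526 - 0.991445i)·a = 0
new amp(|1⟩) = (0.130526 + 0.991445i)·b = (0.1305 + 0.9914i)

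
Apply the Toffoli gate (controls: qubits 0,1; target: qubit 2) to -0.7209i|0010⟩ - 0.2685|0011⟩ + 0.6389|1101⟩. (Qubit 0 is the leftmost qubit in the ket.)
-0.7209i|0010⟩ - 0.2685|0011⟩ + 0.6389|1111⟩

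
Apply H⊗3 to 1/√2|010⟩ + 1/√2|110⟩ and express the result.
1/2|000⟩ + 1/2|001⟩ - 1/2|010⟩ - 1/2|011⟩

H⊗3 gives amp(|y⟩) = (1/2√2) Σ_x (−1)^(x·y) amp(|x⟩), where x·y is the number of positions in which both x and y have a 1.
|000⟩: (1/√2 + 1/√2)/(2√2) = 1/2
|001⟩: (1/√2 + 1/√2)/(2√2) = 1/2
|010⟩: (-1/√2 - 1/√2)/(2√2) = -1/2
|011⟩: (-1/√2 - 1/√2)/(2√2) = -1/2
|100⟩: (1/√2 - 1/√2)/(2√2) = 0
|101⟩: (1/√2 - 1/√2)/(2√2) = 0
|110⟩: (-1/√2 + 1/√2)/(2√2) = 0
|111⟩: (-1/√2 + 1/√2)/(2√2) = 0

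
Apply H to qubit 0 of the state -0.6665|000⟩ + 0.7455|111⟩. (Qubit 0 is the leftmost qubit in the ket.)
-0.4713|000⟩ + 0.5271|011⟩ - 0.4713|100⟩ - 0.5271|111⟩

H on qubit 0 mixes each pair of kets that differ only in qubit 0: amplitudes (a, b) of (|…0…⟩, |…1…⟩) become ((a + b)/√2, (a − b)/√2). Kets absent from the input have amplitude 0.
(|000⟩, |100⟩): (a, b) = (-0.6665, 0) → (-0.4713, -0.4713)
(|011⟩, |111⟩): (a, b) = (0, 0.7455) → (0.5271, -0.5271)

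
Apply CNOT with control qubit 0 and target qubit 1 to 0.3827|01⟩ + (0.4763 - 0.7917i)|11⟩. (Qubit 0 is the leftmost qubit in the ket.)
0.3827|01⟩ + (0.4763 - 0.7917i)|10⟩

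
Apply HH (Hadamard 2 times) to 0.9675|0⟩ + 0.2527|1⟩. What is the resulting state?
0.9675|0⟩ + 0.2527|1⟩

H² = I, so an even number of Hadamards cancels: H^2 = I and the state is unchanged.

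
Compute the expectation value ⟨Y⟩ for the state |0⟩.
0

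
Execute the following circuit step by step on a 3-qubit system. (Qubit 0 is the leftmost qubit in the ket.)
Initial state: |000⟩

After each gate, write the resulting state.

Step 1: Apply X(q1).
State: |010⟩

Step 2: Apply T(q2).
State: |010⟩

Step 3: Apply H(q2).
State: 1/√2|010⟩ + 1/√2|011⟩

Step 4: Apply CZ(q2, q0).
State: 1/√2|010⟩ + 1/√2|011⟩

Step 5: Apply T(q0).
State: 1/√2|010⟩ + 1/√2|011⟩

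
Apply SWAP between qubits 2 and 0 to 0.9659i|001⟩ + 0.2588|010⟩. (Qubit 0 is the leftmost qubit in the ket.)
0.2588|010⟩ + 0.9659i|100⟩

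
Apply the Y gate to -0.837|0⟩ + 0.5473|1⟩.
-0.5473i|0⟩ - 0.837i|1⟩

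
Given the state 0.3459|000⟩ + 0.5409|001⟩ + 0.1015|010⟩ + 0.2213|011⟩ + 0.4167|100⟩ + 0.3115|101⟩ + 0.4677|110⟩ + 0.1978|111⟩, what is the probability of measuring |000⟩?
0.1196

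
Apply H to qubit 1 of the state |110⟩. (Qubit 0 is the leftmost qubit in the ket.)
1/√2|100⟩ - 1/√2|110⟩

H on qubit 1 mixes each pair of kets that differ only in qubit 1: amplitudes (a, b) of (|…0…⟩, |…1…⟩) become ((a + b)/√2, (a − b)/√2). Kets absent from the input have amplitude 0.
(|100⟩, |110⟩): (a, b) = (0, 1) → (1/√2, -1/√2)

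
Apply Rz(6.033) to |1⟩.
(-0.9922 + 0.1248i)|1⟩

Rz(6.033) = [[e^(−iθ/2), 0], [0, e^(iθ/2)]] with e^(±iθ/2) = cos(θ/2) ± i·sin(θ/2); θ = 6.033, cos(θ/2) ≈ -0.992186, sin(θ/2) ≈ 0.124767.
With a = amp(|0⟩) = 0 and b = amp(|1⟩) = 1:
new amp(|0⟩) = (-0.992186 - 0.124767i)·a = 0
new amp(|1⟩) = (-0.992186 + 0.124767i)·b = (-0.9922 + 0.1248i)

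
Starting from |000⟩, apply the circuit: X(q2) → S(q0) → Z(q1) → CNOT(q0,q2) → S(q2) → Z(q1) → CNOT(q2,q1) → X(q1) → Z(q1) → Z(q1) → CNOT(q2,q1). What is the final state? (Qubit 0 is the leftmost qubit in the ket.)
i|011⟩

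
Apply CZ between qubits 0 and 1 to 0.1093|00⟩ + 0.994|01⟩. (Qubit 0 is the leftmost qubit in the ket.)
0.1093|00⟩ + 0.994|01⟩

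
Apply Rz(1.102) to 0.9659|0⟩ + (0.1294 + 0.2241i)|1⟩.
(0.8229 - 0.5057i)|0⟩ + (-0.007076 + 0.2587i)|1⟩

Rz(1.102) = [[e^(−iθ/2), 0], [0, e^(iθ/2)]] with e^(±iθ/2) = cos(θ/2) ± i·sin(θ/2); θ = 1.102, cos(θ/2) ≈ 0.852001, sin(θ/2) ≈ 0.523539.
With a = amp(|0⟩) = 0.9659 and b = amp(|1⟩) = (0.1294 + 0.2241i):
new amp(|0⟩) = (0.852001 - 0.523539i)·a = (0.8229 - 0.5057i)
new amp(|1⟩) = (0.852001 + 0.523539i)·b = (-0.007076 + 0.2587i)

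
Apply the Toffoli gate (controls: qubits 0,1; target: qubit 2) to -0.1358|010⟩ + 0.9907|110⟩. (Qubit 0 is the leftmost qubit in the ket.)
-0.1358|010⟩ + 0.9907|111⟩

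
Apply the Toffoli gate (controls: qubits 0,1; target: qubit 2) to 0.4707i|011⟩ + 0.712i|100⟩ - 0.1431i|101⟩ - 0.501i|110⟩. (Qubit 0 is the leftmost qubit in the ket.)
0.4707i|011⟩ + 0.712i|100⟩ - 0.1431i|101⟩ - 0.501i|111⟩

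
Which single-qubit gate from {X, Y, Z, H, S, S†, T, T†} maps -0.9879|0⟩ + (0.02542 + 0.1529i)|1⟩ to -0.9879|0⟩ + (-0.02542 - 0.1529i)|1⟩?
Z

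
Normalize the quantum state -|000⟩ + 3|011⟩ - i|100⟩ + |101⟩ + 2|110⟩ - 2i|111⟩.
-0.2236|000⟩ + 0.6708|011⟩ - 0.2236i|100⟩ + 0.2236|101⟩ + 1/√5|110⟩ - (1/√5)i|111⟩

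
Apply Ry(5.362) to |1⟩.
-0.4445|0⟩ - 0.8958|1⟩

Ry(5.362) = [[cos(θ/2), −sin(θ/2)], [sin(θ/2), cos(θ/2)]]; θ = 5.362, cos(θ/2) ≈ -0.895789, sin(θ/2) ≈ 0.444479.
With a = amp(|0⟩) = 0 and b = amp(|1⟩) = 1:
new amp(|0⟩) = (-0.895789)·a + (-0.444479)·b = -0.4445
new amp(|1⟩) = (0.444479)·a + (-0.895789)·b = -0.8958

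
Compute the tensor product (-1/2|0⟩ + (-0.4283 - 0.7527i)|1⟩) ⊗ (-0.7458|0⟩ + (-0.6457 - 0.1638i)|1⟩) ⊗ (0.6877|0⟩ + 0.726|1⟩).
0.2564|000⟩ + 0.2707|001⟩ + (0.222 + 0.05632i)|010⟩ + (0.2344 + 0.05946i)|011⟩ + (0.2197 + 0.386i)|100⟩ + (0.2319 + 0.4076i)|101⟩ + (0.1054 + 0.3825i)|110⟩ + (0.1113 + 0.4038i)|111⟩

amp(|b₁b₂…⟩) = product of the factor amplitudes for bits b₁, b₂, …; only kets whose every factor amplitude is nonzero survive.
|000⟩: (-1/2)(-0.7458)(0.6877) = 0.2564
|001⟩: (-1/2)(-0.7458)(0.726) = 0.2707
|010⟩: (-1/2)(-0.6457 - 0.1638i)(0.6877) = (0.222 + 0.05632i)
|011⟩: (-1/2)(-0.6457 - 0.1638i)(0.726) = (0.2344 + 0.05946i)
|100⟩: (-0.4283 - 0.7527i)(-0.7458)(0.6877) = (0.2197 + 0.386i)
|101⟩: (-0.4283 - 0.7527i)(-0.7458)(0.726) = (0.2319 + 0.4076i)
|110⟩: (-0.4283 - 0.7527i)(-0.6457 - 0.1638i)(0.6877) = (0.1054 + 0.3825i)
|111⟩: (-0.4283 - 0.7527i)(-0.6457 - 0.1638i)(0.726) = (0.1113 + 0.4038i)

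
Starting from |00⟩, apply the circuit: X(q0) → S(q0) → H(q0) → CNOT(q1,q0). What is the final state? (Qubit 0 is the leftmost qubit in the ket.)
(1/√2)i|00⟩ - (1/√2)i|10⟩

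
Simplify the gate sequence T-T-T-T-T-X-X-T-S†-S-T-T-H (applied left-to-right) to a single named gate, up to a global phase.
H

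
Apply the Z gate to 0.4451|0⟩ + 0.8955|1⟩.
0.4451|0⟩ - 0.8955|1⟩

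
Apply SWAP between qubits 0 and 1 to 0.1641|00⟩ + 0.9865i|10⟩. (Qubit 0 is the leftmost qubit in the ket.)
0.1641|00⟩ + 0.9865i|01⟩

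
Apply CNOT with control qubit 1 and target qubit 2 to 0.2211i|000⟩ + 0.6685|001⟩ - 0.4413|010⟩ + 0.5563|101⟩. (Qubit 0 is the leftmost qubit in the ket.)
0.2211i|000⟩ + 0.6685|001⟩ - 0.4413|011⟩ + 0.5563|101⟩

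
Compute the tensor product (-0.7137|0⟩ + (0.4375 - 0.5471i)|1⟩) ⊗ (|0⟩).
-0.7137|00⟩ + (0.4375 - 0.5471i)|10⟩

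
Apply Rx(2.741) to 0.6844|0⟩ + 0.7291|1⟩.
(0.1362 - 0.7145i)|0⟩ + (0.1451 - 0.6707i)|1⟩

Rx(2.741) = [[cos(θ/2), −i·sin(θ/2)], [−i·sin(θ/2), cos(θ/2)]]; θ = 2.741, cos(θ/2) ≈ 0.19896, sin(θ/2) ≈ 0.980008.
With a = amp(|0⟩) = 0.6844 and b = amp(|1⟩) = 0.7291:
new amp(|0⟩) = (0.19896)·a + (-0.980008i)·b = (0.1362 - 0.7145i)
new amp(|1⟩) = (-0.980008i)·a + (0.19896)·b = (0.1451 - 0.6707i)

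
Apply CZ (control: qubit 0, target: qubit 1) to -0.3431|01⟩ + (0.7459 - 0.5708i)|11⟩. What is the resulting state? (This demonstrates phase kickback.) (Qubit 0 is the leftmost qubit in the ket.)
-0.3431|01⟩ + (-0.7459 + 0.5708i)|11⟩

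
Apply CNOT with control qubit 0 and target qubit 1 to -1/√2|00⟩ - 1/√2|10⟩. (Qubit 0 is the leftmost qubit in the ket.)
-1/√2|00⟩ - 1/√2|11⟩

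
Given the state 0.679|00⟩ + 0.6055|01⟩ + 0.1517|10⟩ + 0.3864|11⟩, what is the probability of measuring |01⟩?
0.3666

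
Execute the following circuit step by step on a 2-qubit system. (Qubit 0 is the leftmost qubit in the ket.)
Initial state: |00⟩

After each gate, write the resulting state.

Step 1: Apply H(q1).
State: 1/√2|00⟩ + 1/√2|01⟩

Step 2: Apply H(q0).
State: 1/2|00⟩ + 1/2|01⟩ + 1/2|10⟩ + 1/2|11⟩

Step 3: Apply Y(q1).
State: -(1/2)i|00⟩ + (1/2)i|01⟩ - (1/2)i|10⟩ + (1/2)i|11⟩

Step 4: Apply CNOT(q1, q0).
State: -(1/2)i|00⟩ + (1/2)i|01⟩ - (1/2)i|10⟩ + (1/2)i|11⟩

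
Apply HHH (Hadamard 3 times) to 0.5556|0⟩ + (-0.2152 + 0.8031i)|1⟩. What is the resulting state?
(0.2407 + 0.5679i)|0⟩ + (0.545 - 0.5679i)|1⟩

H² = I, so H^3 = H: a single Hadamard. With (a, b) = (0.5556, (-0.2152 + 0.8031i)), H gives ((a + b)/√2, (a − b)/√2) = ((0.2407 + 0.5679i), (0.545 - 0.5679i)).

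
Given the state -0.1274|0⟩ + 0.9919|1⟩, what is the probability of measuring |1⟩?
0.9839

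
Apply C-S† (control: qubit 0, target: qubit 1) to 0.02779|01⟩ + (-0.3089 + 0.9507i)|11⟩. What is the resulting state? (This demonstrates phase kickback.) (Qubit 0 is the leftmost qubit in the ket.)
0.02779|01⟩ + (0.9507 + 0.3089i)|11⟩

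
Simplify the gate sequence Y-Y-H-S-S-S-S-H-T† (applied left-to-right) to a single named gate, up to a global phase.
T†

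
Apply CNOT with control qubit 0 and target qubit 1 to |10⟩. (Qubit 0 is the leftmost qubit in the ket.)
|11⟩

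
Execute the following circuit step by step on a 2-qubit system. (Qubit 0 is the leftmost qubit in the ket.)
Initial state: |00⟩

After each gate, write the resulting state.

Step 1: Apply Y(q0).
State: i|10⟩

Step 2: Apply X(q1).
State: i|11⟩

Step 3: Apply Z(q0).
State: -i|11⟩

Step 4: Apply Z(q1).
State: i|11⟩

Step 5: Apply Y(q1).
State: |10⟩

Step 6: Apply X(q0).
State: |00⟩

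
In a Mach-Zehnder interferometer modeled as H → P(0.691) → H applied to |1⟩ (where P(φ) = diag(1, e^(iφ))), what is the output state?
(0.1147 - 0.3187i)|0⟩ + (0.8853 + 0.3187i)|1⟩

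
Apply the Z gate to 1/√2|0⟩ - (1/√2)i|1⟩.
1/√2|0⟩ + (1/√2)i|1⟩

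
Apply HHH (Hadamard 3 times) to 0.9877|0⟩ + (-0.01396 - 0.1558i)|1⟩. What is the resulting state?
(0.6885 - 0.1102i)|0⟩ + (0.7083 + 0.1102i)|1⟩

H² = I, so H^3 = H: a single Hadamard. With (a, b) = (0.9877, (-0.01396 - 0.1558i)), H gives ((a + b)/√2, (a − b)/√2) = ((0.6885 - 0.1102i), (0.7083 + 0.1102i)).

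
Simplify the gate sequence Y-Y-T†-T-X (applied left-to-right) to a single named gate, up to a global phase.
X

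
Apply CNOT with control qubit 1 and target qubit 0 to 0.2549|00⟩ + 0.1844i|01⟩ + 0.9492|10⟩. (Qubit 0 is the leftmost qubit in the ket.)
0.2549|00⟩ + 0.9492|10⟩ + 0.1844i|11⟩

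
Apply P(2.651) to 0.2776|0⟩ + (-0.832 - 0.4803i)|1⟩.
0.2776|0⟩ + (0.9602 + 0.03165i)|1⟩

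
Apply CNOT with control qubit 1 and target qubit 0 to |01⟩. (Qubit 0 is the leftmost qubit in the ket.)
|11⟩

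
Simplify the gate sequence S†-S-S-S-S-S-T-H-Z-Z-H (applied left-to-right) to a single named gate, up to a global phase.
T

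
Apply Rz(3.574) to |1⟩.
(-0.2145 + 0.9767i)|1⟩

Rz(3.574) = [[e^(−iθ/2), 0], [0, e^(iθ/2)]] with e^(±iθ/2) = cos(θ/2) ± i·sin(θ/2); θ = 3.574, cos(θ/2) ≈ -0.214523, sin(θ/2) ≈ 0.976719.
With a = amp(|0⟩) = 0 and b = amp(|1⟩) = 1:
new amp(|0⟩) = (-0.214523 - 0.976719i)·a = 0
new amp(|1⟩) = (-0.214523 + 0.976719i)·b = (-0.2145 + 0.9767i)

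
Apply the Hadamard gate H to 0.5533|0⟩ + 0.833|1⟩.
0.9803|0⟩ - 0.1978|1⟩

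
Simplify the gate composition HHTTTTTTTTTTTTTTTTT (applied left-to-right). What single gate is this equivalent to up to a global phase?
T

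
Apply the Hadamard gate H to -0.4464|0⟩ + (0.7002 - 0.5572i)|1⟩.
(0.1795 - 0.394i)|0⟩ + (-0.8108 + 0.394i)|1⟩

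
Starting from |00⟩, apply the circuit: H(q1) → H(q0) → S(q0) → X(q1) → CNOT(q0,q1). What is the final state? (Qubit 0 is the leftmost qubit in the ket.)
1/2|00⟩ + 1/2|01⟩ + (1/2)i|10⟩ + (1/2)i|11⟩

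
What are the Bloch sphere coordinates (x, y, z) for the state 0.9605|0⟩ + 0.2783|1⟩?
(0.5346, 0, 0.8451)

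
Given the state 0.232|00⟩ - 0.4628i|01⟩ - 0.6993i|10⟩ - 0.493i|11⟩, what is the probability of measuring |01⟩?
0.2142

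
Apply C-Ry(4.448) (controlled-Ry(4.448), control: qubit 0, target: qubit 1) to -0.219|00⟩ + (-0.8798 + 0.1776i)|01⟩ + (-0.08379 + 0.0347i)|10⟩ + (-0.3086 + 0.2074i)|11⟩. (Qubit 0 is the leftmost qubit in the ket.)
-0.219|00⟩ + (-0.8798 + 0.1776i)|01⟩ + (0.296 - 0.1858i)|10⟩ + (0.121 - 0.09849i)|11⟩

C-Ry(4.448) leaves the control-|0⟩ kets |00⟩, |01⟩ unchanged and applies Ry(4.448) to qubit 1 on the control-|1⟩ pair (|10⟩, |11⟩).
Ry(4.448) = [[cos(θ/2), −sin(θ/2)], [sin(θ/2), cos(θ/2)]]; θ = 4.448, cos(θ/2) ≈ -0.607734, sin(θ/2) ≈ 0.794141.
With a = amp(|10⟩) = (-0.08379 + 0.0347i) and b = amp(|11⟩) = (-0.3086 + 0.2074i):
new amp(|10⟩) = (-0.607734)·a + (-0.794141)·b = (0.296 - 0.1858i)
new amp(|11⟩) = (0.794141)·a + (-0.607734)·b = (0.121 - 0.09849i)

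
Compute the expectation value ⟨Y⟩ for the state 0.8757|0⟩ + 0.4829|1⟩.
0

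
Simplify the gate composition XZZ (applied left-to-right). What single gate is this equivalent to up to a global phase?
X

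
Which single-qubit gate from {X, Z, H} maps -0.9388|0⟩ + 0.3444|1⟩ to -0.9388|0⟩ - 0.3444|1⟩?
Z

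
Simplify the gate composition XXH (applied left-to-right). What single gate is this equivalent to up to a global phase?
H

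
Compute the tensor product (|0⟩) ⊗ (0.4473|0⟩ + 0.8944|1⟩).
0.4473|00⟩ + 0.8944|01⟩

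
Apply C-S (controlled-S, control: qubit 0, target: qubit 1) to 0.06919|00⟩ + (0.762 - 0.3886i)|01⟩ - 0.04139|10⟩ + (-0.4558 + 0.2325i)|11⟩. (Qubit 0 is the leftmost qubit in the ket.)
0.06919|00⟩ + (0.762 - 0.3886i)|01⟩ - 0.04139|10⟩ + (-0.2325 - 0.4558i)|11⟩

C-S leaves the control-|0⟩ kets |00⟩, |01⟩ unchanged and applies S to qubit 1 on the control-|1⟩ pair (|10⟩, |11⟩).
S = [[1, 0], [0, i]].
With a = amp(|10⟩) = -0.04139 and b = amp(|11⟩) = (-0.4558 + 0.2325i):
new amp(|10⟩) = (1)·a = -0.04139
new amp(|11⟩) = (i)·b = (-0.2325 - 0.4558i)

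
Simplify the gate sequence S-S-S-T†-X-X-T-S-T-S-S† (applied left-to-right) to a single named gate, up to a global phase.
T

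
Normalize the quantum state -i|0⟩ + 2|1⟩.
-(1/√5)i|0⟩ + 0.8944|1⟩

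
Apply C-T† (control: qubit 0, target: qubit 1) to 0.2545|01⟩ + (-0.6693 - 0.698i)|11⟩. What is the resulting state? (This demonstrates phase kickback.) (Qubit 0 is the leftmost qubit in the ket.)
0.2545|01⟩ + (-0.9668 - 0.02029i)|11⟩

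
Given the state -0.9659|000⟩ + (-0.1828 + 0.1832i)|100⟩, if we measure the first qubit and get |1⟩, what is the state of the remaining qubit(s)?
(-0.7063 + 0.7079i)|00⟩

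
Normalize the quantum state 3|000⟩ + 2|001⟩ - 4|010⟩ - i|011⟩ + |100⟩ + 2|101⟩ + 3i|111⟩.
0.4523|000⟩ + 0.3015|001⟩ - 0.603|010⟩ - 0.1508i|011⟩ + 0.1508|100⟩ + 0.3015|101⟩ + 0.4523i|111⟩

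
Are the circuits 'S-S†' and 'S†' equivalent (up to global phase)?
No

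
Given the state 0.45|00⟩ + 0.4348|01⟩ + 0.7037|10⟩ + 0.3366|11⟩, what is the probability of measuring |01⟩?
0.1891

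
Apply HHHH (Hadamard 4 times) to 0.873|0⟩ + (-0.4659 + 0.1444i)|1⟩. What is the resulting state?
0.873|0⟩ + (-0.4659 + 0.1444i)|1⟩

H² = I, so an even number of Hadamards cancels: H^4 = I and the state is unchanged.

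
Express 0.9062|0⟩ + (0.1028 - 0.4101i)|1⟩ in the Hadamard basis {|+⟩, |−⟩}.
(0.7135 - 0.29i)|+⟩ + (0.5681 + 0.29i)|−⟩

With |ψ⟩ = α|0⟩ + β|1⟩, the Hadamard-basis coefficients are ⟨+|ψ⟩ = (α + β)/√2 and ⟨−|ψ⟩ = (α − β)/√2.
Here α = 0.9062, β = (0.1028 - 0.4101i): (α + β)/√2 = (0.7135 - 0.29i), (α − β)/√2 = (0.5681 + 0.29i).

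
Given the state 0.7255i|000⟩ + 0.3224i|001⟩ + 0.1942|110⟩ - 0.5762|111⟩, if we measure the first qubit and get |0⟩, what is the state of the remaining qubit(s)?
0.9138i|00⟩ + 0.4061i|01⟩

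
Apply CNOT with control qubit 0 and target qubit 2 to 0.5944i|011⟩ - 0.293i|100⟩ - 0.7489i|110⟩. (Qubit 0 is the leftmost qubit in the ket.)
0.5944i|011⟩ - 0.293i|101⟩ - 0.7489i|111⟩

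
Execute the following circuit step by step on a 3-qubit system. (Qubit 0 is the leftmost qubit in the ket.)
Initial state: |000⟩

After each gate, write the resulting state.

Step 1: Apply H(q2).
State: 1/√2|000⟩ + 1/√2|001⟩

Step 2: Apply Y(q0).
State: (1/√2)i|100⟩ + (1/√2)i|101⟩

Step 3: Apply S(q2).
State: (1/√2)i|100⟩ - 1/√2|101⟩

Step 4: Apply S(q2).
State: (1/√2)i|100⟩ - (1/√2)i|101⟩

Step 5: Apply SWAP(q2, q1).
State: (1/√2)i|100⟩ - (1/√2)i|110⟩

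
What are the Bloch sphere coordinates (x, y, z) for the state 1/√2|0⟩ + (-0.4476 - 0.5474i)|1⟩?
(-0.633, -0.7741, 0.00000748)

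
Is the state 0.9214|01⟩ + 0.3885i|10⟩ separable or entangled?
Entangled

Writing the state as a|00⟩ + b|01⟩ + c|10⟩ + d|11⟩, it is a product state iff ad − bc = 0.
Here (a, b, c, d) = (0, 0.9214, 0.3885i, 0): ad − bc = (0)(0) − (0.9214)(0.3885i) = -0.358i ≠ 0, so the state is entangled.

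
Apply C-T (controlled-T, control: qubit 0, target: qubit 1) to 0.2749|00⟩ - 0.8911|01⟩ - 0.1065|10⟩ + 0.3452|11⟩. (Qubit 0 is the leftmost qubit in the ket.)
0.2749|00⟩ - 0.8911|01⟩ - 0.1065|10⟩ + (0.2441 + 0.2441i)|11⟩

C-T leaves the control-|0⟩ kets |00⟩, |01⟩ unchanged and applies T to qubit 1 on the control-|1⟩ pair (|10⟩, |11⟩).
T = [[1, 0], [0, (1/√2 + (1/√2)i)]].
With a = amp(|10⟩) = -0.1065 and b = amp(|11⟩) = 0.3452:
new amp(|10⟩) = (1)·a = -0.1065
new amp(|11⟩) = (1/√2 + (1/√2)i)·b = (0.2441 + 0.2441i)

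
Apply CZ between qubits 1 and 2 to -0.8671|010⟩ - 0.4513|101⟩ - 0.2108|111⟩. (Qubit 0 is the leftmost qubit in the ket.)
-0.8671|010⟩ - 0.4513|101⟩ + 0.2108|111⟩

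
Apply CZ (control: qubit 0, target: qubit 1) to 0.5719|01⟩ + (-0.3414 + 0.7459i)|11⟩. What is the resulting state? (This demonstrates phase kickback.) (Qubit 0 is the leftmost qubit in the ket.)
0.5719|01⟩ + (0.3414 - 0.7459i)|11⟩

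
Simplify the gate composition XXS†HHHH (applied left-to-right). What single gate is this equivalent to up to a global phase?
S†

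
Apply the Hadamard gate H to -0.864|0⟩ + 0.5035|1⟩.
-0.2549|0⟩ - 0.967|1⟩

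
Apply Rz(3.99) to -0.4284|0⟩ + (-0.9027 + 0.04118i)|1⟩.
(0.1763 + 0.3904i)|0⟩ + (0.334 - 0.8396i)|1⟩

Rz(3.99) = [[e^(−iθ/2), 0], [0, e^(iθ/2)]] with e^(±iθ/2) = cos(θ/2) ± i·sin(θ/2); θ = 3.99, cos(θ/2) ≈ -0.411595, sin(θ/2) ≈ 0.911367.
With a = amp(|0⟩) = -0.4284 and b = amp(|1⟩) = (-0.9027 + 0.04118i):
new amp(|0⟩) = (-0.411595 - 0.911367i)·a = (0.1763 + 0.3904i)
new amp(|1⟩) = (-0.411595 + 0.911367i)·b = (0.334 - 0.8396i)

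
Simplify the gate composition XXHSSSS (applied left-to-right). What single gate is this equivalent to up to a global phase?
H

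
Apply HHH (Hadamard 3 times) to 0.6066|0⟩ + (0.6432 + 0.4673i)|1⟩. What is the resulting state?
(0.8837 + 0.3304i)|0⟩ + (-0.02588 - 0.3304i)|1⟩

H² = I, so H^3 = H: a single Hadamard. With (a, b) = (0.6066, (0.6432 + 0.4673i)), H gives ((a + b)/√2, (a − b)/√2) = ((0.8837 + 0.3304i), (-0.02588 - 0.3304i)).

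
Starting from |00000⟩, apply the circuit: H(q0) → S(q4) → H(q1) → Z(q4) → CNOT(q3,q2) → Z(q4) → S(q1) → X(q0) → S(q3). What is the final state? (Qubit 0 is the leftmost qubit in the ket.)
1/2|00000⟩ + (1/2)i|01000⟩ + 1/2|10000⟩ + (1/2)i|11000⟩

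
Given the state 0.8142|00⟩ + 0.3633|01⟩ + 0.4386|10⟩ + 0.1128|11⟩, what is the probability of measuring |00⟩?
0.6629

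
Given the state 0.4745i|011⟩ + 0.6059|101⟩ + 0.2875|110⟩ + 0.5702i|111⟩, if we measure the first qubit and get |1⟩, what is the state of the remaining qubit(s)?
0.6883|01⟩ + 0.3266|10⟩ + 0.6477i|11⟩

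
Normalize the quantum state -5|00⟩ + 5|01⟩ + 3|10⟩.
-0.6509|00⟩ + 0.6509|01⟩ + 0.3906|10⟩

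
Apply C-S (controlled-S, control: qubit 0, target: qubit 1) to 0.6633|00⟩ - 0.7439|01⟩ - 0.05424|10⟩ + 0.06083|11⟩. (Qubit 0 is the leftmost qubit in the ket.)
0.6633|00⟩ - 0.7439|01⟩ - 0.05424|10⟩ + 0.06083i|11⟩

C-S leaves the control-|0⟩ kets |00⟩, |01⟩ unchanged and applies S to qubit 1 on the control-|1⟩ pair (|10⟩, |11⟩).
S = [[1, 0], [0, i]].
With a = amp(|10⟩) = -0.05424 and b = amp(|11⟩) = 0.06083:
new amp(|10⟩) = (1)·a = -0.05424
new amp(|11⟩) = (i)·b = 0.06083i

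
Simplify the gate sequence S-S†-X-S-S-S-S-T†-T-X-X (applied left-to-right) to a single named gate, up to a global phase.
X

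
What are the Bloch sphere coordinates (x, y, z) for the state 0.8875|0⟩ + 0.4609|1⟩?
(0.8181, 0, 0.5752)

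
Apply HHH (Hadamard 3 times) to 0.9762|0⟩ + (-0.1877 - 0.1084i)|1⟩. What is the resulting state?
(0.5576 - 0.07665i)|0⟩ + (0.823 + 0.07665i)|1⟩

H² = I, so H^3 = H: a single Hadamard. With (a, b) = (0.9762, (-0.1877 - 0.1084i)), H gives ((a + b)/√2, (a − b)/√2) = ((0.5576 - 0.07665i), (0.823 + 0.07665i)).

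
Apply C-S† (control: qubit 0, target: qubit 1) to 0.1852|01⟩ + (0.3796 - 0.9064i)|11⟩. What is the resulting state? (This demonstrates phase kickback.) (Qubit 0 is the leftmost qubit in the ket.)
0.1852|01⟩ + (-0.9064 - 0.3796i)|11⟩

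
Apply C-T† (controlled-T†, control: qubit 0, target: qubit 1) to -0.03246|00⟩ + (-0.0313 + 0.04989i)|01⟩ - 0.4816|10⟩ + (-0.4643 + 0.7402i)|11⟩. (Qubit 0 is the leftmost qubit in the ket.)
-0.03246|00⟩ + (-0.0313 + 0.04989i)|01⟩ - 0.4816|10⟩ + (0.1951 + 0.8517i)|11⟩

C-T† leaves the control-|0⟩ kets |00⟩, |01⟩ unchanged and applies T† to qubit 1 on the control-|1⟩ pair (|10⟩, |11⟩).
T† = [[1, 0], [0, (1/√2 - (1/√2)i)]].
With a = amp(|10⟩) = -0.4816 and b = amp(|11⟩) = (-0.4643 + 0.7402i):
new amp(|10⟩) = (1)·a = -0.4816
new amp(|11⟩) = (1/√2 - (1/√2)i)·b = (0.1951 + 0.8517i)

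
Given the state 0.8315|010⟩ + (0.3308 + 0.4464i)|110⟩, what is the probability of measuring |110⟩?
0.3087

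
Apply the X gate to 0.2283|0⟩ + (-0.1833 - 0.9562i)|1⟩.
(-0.1833 - 0.9562i)|0⟩ + 0.2283|1⟩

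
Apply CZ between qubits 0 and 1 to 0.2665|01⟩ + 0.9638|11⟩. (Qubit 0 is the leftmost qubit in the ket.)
0.2665|01⟩ - 0.9638|11⟩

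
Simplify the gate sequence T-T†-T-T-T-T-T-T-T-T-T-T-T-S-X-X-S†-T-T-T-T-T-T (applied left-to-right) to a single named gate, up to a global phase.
T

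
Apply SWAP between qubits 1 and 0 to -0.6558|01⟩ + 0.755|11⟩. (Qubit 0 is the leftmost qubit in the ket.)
-0.6558|10⟩ + 0.755|11⟩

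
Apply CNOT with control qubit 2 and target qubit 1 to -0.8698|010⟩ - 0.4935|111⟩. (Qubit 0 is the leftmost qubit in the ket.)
-0.8698|010⟩ - 0.4935|101⟩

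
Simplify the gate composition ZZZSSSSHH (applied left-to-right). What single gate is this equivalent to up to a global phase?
Z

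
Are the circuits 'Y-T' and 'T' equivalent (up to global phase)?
No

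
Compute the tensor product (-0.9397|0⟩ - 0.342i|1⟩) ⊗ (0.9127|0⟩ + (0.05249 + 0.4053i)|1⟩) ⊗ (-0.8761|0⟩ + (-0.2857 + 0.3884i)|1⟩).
0.7514|000⟩ + (0.245 - 0.3331i)|001⟩ + (0.04321 + 0.3337i)|010⟩ + (0.162 + 0.08965i)|011⟩ + 0.2735i|100⟩ + (0.1212 + 0.08918i)|101⟩ + (-0.1214 + 0.01573i)|110⟩ + (-0.03263 + 0.05897i)|111⟩

amp(|b₁b₂…⟩) = product of the factor amplitudes for bits b₁, b₂, …; only kets whose every factor amplitude is nonzero survive.
|000⟩: (-0.9397)(0.9127)(-0.8761) = 0.7514
|001⟩: (-0.9397)(0.9127)(-0.2857 + 0.3884i) = (0.245 - 0.3331i)
|010⟩: (-0.9397)(0.05249 + 0.4053i)(-0.8761) = (0.04321 + 0.3337i)
|011⟩: (-0.9397)(0.05249 + 0.4053i)(-0.2857 + 0.3884i) = (0.162 + 0.08965i)
|100⟩: (-0.342i)(0.9127)(-0.8761) = 0.2735i
|101⟩: (-0.342i)(0.9127)(-0.2857 + 0.3884i) = (0.1212 + 0.08918i)
|110⟩: (-0.342i)(0.05249 + 0.4053i)(-0.8761) = (-0.1214 + 0.01573i)
|111⟩: (-0.342i)(0.05249 + 0.4053i)(-0.2857 + 0.3884i) = (-0.03263 + 0.05897i)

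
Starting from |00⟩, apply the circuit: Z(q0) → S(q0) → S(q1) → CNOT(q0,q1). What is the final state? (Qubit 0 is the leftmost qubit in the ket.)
|00⟩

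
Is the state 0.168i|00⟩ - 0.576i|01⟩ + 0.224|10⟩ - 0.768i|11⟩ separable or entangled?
Entangled

Writing the state as a|00⟩ + b|01⟩ + c|10⟩ + d|11⟩, it is a product state iff ad − bc = 0.
Here (a, b, c, d) = (0.168i, -0.576i, 0.224, -0.768i): ad − bc = (0.168i)(-0.768i) − (-0.576i)(0.224) = (0.129 + 0.129i) ≠ 0, so the state is entangled.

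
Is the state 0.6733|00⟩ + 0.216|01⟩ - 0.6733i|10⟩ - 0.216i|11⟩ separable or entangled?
Separable

Writing the state as a|00⟩ + b|01⟩ + c|10⟩ + d|11⟩, it is a product state iff ad − bc = 0.
Here (a, b, c, d) = (0.6733, 0.216, -0.6733i, -0.216i): ad − bc = (0.6733)(-0.216i) − (0.216)(-0.6733i) = 0, so the state is separable.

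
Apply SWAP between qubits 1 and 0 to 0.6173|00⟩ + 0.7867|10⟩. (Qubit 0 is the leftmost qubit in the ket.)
0.6173|00⟩ + 0.7867|01⟩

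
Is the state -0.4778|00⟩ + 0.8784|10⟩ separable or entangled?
Separable

Writing the state as a|00⟩ + b|01⟩ + c|10⟩ + d|11⟩, it is a product state iff ad − bc = 0.
Here (a, b, c, d) = (-0.4778, 0, 0.8784, 0): ad − bc = (-0.4778)(0) − (0)(0.8784) = 0, so the state is separable.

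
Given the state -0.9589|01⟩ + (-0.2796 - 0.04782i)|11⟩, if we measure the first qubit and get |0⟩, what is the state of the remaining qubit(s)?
-|1⟩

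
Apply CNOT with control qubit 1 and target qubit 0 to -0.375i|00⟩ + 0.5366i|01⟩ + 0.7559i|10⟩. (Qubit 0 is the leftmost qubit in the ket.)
-0.375i|00⟩ + 0.7559i|10⟩ + 0.5366i|11⟩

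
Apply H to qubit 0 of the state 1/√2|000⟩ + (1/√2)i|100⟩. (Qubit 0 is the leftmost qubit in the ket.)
(1/2 + (1/2)i)|000⟩ + (1/2 - (1/2)i)|100⟩

H on qubit 0 mixes each pair of kets that differ only in qubit 0: amplitudes (a, b) of (|…0…⟩, |…1…⟩) become ((a + b)/√2, (a − b)/√2). Kets absent from the input have amplitude 0.
(|000⟩, |100⟩): (a, b) = (1/√2, (1/√2)i) → ((1/2 + (1/2)i), (1/2 - (1/2)i))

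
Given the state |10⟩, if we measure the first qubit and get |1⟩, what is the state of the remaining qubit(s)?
|0⟩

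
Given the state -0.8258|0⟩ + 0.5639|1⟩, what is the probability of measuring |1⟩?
0.318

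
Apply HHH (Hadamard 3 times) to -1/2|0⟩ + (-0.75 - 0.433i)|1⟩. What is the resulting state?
(-0.8839 - 0.3062i)|0⟩ + (0.1768 + 0.3062i)|1⟩

H² = I, so H^3 = H: a single Hadamard. With (a, b) = (-1/2, (-0.75 - 0.433i)), H gives ((a + b)/√2, (a − b)/√2) = ((-0.8839 - 0.3062i), (0.1768 + 0.3062i)).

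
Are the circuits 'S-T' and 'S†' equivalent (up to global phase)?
No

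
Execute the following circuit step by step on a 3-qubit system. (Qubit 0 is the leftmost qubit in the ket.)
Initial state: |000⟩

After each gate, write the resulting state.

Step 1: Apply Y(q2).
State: i|001⟩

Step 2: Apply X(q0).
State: i|101⟩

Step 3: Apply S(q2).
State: -|101⟩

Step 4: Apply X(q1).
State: -|111⟩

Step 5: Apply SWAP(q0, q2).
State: -|111⟩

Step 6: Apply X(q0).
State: -|011⟩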